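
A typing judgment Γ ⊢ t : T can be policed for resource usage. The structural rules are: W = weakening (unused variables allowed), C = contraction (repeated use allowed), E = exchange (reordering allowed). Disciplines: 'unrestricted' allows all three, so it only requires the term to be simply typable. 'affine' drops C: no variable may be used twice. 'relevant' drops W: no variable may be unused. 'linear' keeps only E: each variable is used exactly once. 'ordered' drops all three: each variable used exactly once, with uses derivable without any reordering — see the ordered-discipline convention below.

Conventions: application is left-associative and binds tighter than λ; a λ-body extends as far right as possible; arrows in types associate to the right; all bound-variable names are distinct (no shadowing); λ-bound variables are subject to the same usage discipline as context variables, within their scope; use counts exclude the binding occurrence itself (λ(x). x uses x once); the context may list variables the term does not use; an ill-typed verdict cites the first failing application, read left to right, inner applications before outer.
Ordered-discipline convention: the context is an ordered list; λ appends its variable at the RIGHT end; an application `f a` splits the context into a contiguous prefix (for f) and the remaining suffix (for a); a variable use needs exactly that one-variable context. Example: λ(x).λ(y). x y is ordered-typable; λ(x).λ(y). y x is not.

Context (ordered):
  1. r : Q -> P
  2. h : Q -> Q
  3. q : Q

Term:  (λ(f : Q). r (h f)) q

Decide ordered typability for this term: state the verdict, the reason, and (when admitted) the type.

yes — r, h, q, f: once each, no exchange needed; term : P
use counts: r=1, h=1, q=1, f (λ-bound)=1
order of uses: r, h, f, q
typing: the term checks, with type P
all disciplines: ordered ✓ · linear ✓ · affine ✓ · relevant ✓ · unrestricted ✓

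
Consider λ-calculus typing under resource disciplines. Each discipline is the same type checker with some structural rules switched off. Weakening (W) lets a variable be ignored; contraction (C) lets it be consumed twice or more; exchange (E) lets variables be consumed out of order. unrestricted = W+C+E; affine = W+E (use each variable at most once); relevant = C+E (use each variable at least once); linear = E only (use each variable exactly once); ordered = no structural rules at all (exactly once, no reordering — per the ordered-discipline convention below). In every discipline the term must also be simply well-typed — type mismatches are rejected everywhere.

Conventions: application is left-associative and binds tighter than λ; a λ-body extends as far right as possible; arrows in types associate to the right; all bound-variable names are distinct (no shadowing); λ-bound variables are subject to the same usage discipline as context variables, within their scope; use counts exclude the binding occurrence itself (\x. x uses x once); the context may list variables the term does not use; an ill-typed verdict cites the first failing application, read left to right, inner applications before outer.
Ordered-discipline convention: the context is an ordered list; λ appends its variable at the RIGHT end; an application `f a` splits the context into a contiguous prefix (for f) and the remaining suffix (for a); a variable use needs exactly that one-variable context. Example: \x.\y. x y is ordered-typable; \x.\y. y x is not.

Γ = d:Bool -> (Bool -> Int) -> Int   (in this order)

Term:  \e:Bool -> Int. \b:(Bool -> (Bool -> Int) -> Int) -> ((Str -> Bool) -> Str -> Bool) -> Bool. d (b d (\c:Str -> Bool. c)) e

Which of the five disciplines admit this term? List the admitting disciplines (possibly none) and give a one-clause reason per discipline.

admitting disciplines: relevant, unrestricted
variable uses: d=2, e (bound)=1, b (bound)=1, c (bound)=1
order of uses: d, b, d, c, e
typing: ✓ — (Bool -> Int) -> ((Bool -> (Bool -> Int) -> Int) -> ((Str -> Bool) -> Str -> Bool) -> Bool) -> Int
ordered: ✗ — repeated use of d ×2
linear: ✗ — repeated use of d ×2
affine: ✗ — repeated use of d ×2
relevant: ✓ — d, e, b, c: all used, weakening unneeded
unrestricted: ✓ — typability at (Bool -> Int) -> ((Bool -> (Bool -> Int) -> Int) -> ((Str -> Bool) -> Str -> Bool) -> Bool) -> Int is all that's needed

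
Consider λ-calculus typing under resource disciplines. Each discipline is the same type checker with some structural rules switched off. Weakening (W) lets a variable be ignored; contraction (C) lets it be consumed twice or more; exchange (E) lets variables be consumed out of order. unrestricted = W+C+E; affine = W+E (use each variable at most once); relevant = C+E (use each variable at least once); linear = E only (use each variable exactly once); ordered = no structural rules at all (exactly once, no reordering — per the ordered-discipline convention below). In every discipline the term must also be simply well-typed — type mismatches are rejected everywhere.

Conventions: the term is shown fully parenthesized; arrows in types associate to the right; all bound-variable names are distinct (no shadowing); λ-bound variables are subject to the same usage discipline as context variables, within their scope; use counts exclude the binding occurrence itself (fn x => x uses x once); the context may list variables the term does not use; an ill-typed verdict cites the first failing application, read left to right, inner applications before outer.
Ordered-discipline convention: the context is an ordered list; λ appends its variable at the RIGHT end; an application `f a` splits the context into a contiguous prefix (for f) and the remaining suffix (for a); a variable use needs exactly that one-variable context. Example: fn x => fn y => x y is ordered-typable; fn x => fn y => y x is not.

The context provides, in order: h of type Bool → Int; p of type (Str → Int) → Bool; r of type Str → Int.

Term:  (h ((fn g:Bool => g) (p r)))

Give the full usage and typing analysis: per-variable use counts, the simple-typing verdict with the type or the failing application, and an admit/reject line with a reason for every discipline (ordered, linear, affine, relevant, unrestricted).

variable uses: h: 1; p: 1; r: 1; g (λ-bound): 1
uses in reading order: h, g, p, r
typing: well-typed — term : Int
ordered: ✓, single-use (h, p, r, g), ordered derivation ok
linear: ✓, single use per variable (h, p, r, g)
affine: ✓, h, p, r, g: no repeats, contraction unneeded
relevant: ✓, none of h, p, r, g goes unused
unrestricted: ✓, type-checks (Int) and nothing is barred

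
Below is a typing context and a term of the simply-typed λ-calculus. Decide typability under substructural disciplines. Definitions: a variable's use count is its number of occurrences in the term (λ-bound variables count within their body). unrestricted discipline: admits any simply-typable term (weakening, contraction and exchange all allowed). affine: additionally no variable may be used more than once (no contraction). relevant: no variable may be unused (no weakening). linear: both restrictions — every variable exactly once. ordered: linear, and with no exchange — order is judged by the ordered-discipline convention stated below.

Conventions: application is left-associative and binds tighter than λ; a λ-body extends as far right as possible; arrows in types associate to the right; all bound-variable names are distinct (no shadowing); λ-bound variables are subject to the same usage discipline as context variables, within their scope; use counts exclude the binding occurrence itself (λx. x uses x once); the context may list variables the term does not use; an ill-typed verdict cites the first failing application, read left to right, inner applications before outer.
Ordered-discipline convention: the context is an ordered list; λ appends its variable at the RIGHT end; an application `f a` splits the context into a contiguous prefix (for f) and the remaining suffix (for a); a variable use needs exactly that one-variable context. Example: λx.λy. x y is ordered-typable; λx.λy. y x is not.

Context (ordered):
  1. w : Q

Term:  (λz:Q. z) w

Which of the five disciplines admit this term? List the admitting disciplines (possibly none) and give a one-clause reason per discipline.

admitted by: ordered, linear, affine, relevant, unrestricted
use counts: w: 1×, z (bound): 1×
use order (left to right): z, w
typing: ✓ — Q
ordered ✓ (one use each (w, z); ordered split holds)
linear ✓ (exactly-once usage across w, z)
affine ✓ (at most one use each (w, z))
relevant ✓ (w, z: all used, weakening unneeded)
unrestricted ✓ (type-checks (Q) and nothing is barred)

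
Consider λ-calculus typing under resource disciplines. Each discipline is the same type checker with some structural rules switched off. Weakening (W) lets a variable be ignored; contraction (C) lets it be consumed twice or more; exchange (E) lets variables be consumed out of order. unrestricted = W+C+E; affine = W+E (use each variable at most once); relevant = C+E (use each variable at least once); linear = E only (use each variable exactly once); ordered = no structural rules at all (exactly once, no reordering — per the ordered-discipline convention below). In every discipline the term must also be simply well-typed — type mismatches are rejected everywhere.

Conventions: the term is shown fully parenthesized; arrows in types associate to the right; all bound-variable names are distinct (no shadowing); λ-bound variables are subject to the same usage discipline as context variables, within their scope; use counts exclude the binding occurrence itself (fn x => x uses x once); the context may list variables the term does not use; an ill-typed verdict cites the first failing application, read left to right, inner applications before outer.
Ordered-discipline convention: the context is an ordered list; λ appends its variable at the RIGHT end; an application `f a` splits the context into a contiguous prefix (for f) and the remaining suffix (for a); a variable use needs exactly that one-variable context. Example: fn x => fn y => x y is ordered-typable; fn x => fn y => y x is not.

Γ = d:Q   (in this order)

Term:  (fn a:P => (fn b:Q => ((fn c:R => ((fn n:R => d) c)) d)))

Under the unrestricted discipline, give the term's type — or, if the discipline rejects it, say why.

not well-typed under unrestricted — the type mismatch rejects it
counts: d=2, a (λ-bound)=0, b (λ-bound)=0, c (λ-bound)=1, n (λ-bound)=0
uses in reading order: d, c, d
typing: ill-typed: an application expects R but receives Q
summary: ordered ✗ | linear ✗ | affine ✗ | relevant ✗ | unrestricted ✗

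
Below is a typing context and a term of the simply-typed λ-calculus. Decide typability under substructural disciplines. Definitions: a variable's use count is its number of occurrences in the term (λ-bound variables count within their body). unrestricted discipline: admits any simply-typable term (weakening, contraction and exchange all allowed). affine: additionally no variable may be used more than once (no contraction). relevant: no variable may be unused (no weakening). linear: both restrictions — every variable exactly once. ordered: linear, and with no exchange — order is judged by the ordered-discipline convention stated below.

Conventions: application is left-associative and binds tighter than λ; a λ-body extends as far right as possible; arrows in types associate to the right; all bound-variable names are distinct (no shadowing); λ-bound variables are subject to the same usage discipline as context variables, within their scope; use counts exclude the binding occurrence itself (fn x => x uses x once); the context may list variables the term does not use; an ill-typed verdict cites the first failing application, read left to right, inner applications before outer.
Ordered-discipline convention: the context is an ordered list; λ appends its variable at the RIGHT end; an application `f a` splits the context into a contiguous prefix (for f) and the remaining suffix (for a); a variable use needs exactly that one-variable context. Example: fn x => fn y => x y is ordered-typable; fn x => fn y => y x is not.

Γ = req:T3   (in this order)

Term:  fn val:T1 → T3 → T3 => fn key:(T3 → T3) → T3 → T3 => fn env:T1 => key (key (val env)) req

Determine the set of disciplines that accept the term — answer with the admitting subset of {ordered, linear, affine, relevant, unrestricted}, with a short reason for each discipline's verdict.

admitted by: relevant, unrestricted
usage: req=1; val (λ-bound)=1; key (λ-bound)=2; env (λ-bound)=1
uses in reading order: key, key, val, env, req
typing: the term checks, with type (T1 → T3 → T3) → ((T3 → T3) → T3 → T3) → T1 → T3
ordered ✗ (uses contraction: key ×2)
linear ✗ (uses contraction: key ×2)
affine ✗ (uses contraction: key ×2)
relevant ✓ (none of req, val, key, env goes unused)
unrestricted ✓ (type-checks ((T1 → T3 → T3) → ((T3 → T3) → T3 → T3) → T1 → T3) and nothing is barred)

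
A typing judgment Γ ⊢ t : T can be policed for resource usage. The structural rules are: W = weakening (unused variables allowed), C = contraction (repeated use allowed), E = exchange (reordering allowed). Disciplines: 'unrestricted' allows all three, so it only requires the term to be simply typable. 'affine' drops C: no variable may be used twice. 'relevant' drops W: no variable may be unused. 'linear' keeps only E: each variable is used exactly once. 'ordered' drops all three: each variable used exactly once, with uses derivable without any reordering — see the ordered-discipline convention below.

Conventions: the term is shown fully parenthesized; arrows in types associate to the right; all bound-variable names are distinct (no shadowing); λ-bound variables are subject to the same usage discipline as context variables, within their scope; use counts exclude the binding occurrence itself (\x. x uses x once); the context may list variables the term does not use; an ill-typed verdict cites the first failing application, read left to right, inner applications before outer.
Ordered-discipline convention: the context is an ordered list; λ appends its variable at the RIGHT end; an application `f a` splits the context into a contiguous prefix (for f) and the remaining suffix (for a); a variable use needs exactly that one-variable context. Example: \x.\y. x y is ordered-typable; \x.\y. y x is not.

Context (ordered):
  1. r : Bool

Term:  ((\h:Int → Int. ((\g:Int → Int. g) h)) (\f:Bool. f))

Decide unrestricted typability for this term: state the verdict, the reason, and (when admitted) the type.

no — a type mismatch blocks all five
usage: r ×0; h (bound) ×1; g (bound) ×1; f (bound) ×1
uses in reading order: g, h, f
typing: ill-typed: an application expects Int → Int but receives Bool → Bool
across the five disciplines: ordered ✗ | linear ✗ | affine ✗ | relevant ✗ | unrestricted ✗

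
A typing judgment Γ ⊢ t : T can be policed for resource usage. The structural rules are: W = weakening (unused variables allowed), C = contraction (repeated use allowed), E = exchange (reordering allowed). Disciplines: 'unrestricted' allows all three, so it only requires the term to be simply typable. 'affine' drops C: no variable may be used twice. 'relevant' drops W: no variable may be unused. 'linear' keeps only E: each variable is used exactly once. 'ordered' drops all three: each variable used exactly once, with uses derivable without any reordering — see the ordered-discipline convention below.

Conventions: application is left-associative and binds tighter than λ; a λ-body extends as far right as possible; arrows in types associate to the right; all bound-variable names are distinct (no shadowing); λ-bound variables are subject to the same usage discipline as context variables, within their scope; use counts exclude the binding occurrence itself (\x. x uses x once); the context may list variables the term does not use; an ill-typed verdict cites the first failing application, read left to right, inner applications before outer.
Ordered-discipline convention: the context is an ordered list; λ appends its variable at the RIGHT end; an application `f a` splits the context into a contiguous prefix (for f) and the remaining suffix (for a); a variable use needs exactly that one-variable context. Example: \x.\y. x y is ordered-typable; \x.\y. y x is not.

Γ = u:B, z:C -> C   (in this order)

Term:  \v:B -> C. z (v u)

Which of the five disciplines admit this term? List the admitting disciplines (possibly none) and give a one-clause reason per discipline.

accepted by: linear, affine, relevant, unrestricted
counts: u=1, z=1, v (λ-bound)=1
uses in reading order: z, v, u
typing: well-typed — term : (B -> C) -> C
ordered: ✗ — needs exchange: uses follow z, v, u
linear: ✓ — u, z, v: one use apiece
affine: ✓ — at most one use each (u, z, v)
relevant: ✓ — none of u, z, v goes unused
unrestricted: ✓ — type-checks ((B -> C) -> C) and nothing is barred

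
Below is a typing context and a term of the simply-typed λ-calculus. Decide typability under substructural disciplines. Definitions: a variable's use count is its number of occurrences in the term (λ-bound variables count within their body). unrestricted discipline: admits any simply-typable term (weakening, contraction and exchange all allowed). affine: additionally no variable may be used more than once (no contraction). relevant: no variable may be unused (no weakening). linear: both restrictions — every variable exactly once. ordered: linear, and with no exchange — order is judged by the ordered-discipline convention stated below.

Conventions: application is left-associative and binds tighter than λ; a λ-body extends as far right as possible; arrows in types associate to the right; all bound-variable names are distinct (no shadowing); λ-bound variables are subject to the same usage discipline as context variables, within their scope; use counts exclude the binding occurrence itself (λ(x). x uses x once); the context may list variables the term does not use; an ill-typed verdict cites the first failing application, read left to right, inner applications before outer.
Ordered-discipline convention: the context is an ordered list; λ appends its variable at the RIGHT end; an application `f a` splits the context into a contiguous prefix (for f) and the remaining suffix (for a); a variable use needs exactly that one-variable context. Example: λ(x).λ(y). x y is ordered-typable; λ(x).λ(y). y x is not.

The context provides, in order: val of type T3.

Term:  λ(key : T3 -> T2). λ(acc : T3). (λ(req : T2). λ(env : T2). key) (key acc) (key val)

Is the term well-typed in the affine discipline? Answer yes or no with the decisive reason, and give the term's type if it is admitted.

no — key ×3 used more than once (contraction)
usage: val=1; key (λ-bound)=3; acc (λ-bound)=1; req (λ-bound)=0; env (λ-bound)=0
uses in reading order: key, key, acc, key, val
typing: the term checks, with type (T3 -> T2) -> T3 -> T3 -> T2
across the five disciplines: ordered ✗, linear ✗, affine ✗, relevant ✗, unrestricted ✓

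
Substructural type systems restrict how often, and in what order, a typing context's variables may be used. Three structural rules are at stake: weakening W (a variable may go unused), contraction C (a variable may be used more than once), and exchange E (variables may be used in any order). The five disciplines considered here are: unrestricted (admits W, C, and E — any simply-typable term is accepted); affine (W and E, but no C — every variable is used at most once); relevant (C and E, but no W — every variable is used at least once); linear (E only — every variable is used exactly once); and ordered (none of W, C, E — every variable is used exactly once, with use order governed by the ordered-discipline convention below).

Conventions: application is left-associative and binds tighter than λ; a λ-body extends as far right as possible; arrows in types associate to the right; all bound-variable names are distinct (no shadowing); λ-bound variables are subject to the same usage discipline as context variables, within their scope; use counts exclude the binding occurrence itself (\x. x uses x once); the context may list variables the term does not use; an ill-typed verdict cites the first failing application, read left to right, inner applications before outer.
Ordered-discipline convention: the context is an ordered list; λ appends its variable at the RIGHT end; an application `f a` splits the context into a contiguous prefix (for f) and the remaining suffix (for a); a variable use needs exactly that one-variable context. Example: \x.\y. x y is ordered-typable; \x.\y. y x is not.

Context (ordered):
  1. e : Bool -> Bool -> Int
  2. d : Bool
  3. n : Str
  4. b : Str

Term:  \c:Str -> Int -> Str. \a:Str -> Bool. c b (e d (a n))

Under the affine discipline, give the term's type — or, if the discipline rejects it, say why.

term : (Str -> Int -> Str) -> (Str -> Bool) -> Str
use counts: e=1; d=1; n=1; b=1; c (λ-bound)=1; a (λ-bound)=1
left-to-right use order: c, b, e, d, a, n
typing: well-typed at (Str -> Int -> Str) -> (Str -> Bool) -> Str
all disciplines: ordered ✗ · linear ✓ · affine ✓ · relevant ✓ · unrestricted ✓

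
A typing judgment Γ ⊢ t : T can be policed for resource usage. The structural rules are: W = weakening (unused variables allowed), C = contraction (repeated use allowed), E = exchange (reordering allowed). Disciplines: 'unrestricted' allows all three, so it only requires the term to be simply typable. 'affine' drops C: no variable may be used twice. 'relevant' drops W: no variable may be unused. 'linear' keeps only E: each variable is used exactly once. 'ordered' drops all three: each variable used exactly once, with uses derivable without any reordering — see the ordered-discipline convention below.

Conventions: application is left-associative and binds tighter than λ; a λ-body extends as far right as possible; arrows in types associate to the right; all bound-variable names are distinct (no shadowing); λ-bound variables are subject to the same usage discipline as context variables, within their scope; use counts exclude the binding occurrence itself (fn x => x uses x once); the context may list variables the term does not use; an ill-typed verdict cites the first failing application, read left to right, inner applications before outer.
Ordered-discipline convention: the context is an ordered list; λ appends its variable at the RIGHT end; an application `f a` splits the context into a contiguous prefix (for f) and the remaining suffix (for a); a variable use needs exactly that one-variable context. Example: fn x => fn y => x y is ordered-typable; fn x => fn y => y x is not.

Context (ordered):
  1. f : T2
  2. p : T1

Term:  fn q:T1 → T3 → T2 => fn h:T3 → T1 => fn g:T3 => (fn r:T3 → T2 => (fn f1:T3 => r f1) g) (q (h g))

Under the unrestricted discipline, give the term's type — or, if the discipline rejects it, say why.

term : (T1 → T3 → T2) → (T3 → T1) → T3 → T2
variable uses: f ×0, p ×0, q (bound) ×1, h (bound) ×1, g (bound) ×2, r (bound) ×1, f1 (bound) ×1
left-to-right use order: r, f1, g, q, h, g
typing: well-typed at (T1 → T3 → T2) → (T3 → T1) → T3 → T2
summary: ordered ✗, linear ✗, affine ✗, relevant ✗, unrestricted ✓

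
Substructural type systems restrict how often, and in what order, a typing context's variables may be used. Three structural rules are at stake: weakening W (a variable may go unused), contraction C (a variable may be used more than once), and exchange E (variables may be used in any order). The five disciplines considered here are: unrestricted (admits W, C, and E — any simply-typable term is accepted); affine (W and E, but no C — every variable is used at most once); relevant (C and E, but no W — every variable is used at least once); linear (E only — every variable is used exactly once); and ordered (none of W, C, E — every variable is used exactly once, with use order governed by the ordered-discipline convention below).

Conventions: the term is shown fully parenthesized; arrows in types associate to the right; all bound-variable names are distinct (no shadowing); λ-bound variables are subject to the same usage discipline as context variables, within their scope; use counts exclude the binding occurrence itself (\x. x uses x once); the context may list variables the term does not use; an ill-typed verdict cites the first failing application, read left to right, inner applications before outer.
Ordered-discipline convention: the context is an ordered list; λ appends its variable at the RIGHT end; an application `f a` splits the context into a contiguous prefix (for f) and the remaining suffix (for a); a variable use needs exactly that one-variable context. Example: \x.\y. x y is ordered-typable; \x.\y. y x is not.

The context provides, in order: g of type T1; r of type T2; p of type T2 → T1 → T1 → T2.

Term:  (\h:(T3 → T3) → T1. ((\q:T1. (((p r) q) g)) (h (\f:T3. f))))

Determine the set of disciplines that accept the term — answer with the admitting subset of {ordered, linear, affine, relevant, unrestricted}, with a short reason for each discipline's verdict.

admitted by: linear, affine, relevant, unrestricted
counts: g ×1, r ×1, p ×1, h (bound) ×1, q (bound) ×1, f (bound) ×1
left-to-right use order: p, r, q, g, h, f
typing: ✓ — ((T3 → T3) → T1) → T2
ordered: ✗, no ordered split (uses run p, r, q, g, h, f)
linear: ✓, each of g, r, p, h, q, f used exactly once
affine: ✓, none of g, r, p, h, q, f used more than once
relevant: ✓, every one of g, r, p, h, q, f appears
unrestricted: ✓, typability at ((T3 → T3) → T1) → T2 is all that's needed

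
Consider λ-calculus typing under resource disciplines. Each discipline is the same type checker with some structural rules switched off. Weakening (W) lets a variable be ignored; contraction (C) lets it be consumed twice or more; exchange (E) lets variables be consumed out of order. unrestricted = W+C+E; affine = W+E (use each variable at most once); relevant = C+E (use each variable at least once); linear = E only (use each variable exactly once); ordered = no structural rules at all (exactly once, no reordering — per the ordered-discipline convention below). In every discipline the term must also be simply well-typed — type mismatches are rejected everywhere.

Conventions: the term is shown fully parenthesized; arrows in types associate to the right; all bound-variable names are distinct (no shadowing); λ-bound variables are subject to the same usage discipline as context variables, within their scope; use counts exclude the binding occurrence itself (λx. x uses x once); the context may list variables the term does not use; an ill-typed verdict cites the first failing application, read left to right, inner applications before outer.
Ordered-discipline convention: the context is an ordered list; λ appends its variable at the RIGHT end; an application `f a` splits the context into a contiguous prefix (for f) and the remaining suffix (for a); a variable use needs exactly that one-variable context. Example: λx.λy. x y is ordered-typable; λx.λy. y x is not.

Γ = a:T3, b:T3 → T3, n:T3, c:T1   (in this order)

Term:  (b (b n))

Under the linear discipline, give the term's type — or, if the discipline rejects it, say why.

not well-typed under linear — b ×2 used more than once (contraction); a, c never used (weakening)
counts: a=0; b=2; n=1; c=0
order of uses: b, b, n
typing: well-typed at T3
all disciplines: ordered ✗, linear ✗, affine ✗, relevant ✗, unrestricted ✓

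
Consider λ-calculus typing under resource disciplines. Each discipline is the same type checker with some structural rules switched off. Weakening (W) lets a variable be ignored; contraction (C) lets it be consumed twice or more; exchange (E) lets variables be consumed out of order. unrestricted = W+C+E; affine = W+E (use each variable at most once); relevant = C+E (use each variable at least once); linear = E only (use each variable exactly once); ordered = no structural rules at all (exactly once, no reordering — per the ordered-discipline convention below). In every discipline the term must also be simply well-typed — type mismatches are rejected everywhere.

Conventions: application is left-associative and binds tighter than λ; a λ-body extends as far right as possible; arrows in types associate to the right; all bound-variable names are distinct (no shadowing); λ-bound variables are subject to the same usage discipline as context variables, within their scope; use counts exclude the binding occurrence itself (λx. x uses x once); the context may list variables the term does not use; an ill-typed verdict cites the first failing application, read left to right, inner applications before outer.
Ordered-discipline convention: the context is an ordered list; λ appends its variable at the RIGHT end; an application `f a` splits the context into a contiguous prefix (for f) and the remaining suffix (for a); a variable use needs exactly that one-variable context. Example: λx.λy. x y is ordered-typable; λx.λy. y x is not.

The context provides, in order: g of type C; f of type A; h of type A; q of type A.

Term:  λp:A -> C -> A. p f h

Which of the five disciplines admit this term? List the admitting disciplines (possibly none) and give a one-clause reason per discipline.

admitting disciplines: none
variable uses: g: 0, f: 1, h: 1, q: 0, p (λ-bound): 1
left-to-right use order: p, f, h
typing: ill-typed: an application expects C but receives A
ordered: ✗ — fails simple typing
linear: ✗ — a type mismatch blocks all five
affine: ✗ — the type mismatch rejects it
relevant: ✗ — not simply typable
unrestricted: ✗ — fails simple typing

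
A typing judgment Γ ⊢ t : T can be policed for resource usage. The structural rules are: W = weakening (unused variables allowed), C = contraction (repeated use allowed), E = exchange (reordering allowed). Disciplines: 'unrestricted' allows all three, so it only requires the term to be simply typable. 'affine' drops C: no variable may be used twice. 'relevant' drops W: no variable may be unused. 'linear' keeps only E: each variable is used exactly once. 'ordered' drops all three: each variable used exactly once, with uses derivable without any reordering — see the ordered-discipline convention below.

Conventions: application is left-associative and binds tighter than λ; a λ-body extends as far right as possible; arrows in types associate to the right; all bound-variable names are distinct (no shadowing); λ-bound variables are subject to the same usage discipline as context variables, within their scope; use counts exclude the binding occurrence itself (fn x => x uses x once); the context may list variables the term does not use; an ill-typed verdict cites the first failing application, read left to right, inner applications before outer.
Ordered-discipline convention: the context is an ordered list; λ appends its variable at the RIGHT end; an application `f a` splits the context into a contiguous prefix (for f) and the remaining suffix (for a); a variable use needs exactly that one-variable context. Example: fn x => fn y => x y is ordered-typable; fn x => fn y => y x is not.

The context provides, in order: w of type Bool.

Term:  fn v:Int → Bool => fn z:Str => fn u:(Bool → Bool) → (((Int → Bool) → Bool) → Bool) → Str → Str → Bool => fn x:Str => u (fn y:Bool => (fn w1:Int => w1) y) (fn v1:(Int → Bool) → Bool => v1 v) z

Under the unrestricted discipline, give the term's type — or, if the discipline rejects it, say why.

not well-typed under unrestricted — the type mismatch rejects it
variable uses: w: 0, v (bound): 1, z (bound): 1, u (bound): 1, x (bound): 0, y (bound): 1, w1 (bound): 1, v1 (bound): 1
order of uses: u, w1, y, v1, v, z
typing: ill-typed: a function awaiting Int gets Bool
across the five disciplines: ordered ✗ | linear ✗ | affine ✗ | relevant ✗ | unrestricted ✗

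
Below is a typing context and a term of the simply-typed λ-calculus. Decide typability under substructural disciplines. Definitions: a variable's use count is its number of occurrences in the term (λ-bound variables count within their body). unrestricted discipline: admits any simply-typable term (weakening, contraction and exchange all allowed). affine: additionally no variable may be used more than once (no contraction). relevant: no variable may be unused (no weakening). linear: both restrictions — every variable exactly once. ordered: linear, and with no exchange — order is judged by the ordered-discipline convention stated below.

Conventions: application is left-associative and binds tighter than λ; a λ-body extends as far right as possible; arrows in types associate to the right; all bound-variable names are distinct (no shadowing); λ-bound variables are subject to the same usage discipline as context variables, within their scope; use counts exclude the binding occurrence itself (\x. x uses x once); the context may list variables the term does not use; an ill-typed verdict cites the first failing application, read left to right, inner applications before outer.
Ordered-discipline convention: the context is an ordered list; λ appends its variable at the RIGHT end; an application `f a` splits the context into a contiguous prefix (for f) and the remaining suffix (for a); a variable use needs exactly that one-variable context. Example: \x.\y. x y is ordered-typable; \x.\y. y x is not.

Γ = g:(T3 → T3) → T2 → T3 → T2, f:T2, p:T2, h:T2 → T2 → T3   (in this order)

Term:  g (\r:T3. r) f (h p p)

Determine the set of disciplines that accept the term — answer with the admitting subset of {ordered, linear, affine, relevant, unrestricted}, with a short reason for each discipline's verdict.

admitted by: relevant, unrestricted
variable uses: g: 1×, f: 1×, p: 2×, h: 1×, r [bound]: 1×
left-to-right use order: g, r, f, h, p, p
typing: ✓ — T2
ordered ✗ (uses contraction: p ×2)
linear ✗ (uses contraction: p ×2)
affine ✗ (uses contraction: p ×2)
relevant ✓ (g, f, p, h, r: all used, weakening unneeded)
unrestricted ✓ (simply typable at T2; W, C, E all held)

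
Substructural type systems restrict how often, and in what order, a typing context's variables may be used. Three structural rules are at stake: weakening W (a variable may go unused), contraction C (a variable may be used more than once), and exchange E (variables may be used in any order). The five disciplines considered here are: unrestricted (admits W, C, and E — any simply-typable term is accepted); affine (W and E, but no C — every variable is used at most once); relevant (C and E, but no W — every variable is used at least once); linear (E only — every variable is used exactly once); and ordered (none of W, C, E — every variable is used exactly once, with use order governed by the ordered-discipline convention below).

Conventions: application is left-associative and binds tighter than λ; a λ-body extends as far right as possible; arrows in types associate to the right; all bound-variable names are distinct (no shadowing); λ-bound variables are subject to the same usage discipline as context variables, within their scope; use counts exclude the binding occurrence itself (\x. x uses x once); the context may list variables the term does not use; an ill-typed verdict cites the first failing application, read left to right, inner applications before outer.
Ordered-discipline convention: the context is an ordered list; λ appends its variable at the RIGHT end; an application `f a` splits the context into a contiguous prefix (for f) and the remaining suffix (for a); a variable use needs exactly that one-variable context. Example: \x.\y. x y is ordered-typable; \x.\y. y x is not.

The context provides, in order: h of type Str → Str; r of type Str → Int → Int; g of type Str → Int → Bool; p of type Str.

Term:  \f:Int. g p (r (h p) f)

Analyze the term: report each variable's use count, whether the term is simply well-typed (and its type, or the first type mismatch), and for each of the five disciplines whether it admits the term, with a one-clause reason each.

use counts: h: 1, r: 1, g: 1, p: 2, f (bound): 1
uses in reading order: g, p, r, h, p, f
typing: ✓ — Int → Bool
ordered: ✗, repeated use of p ×2
linear: ✗, repeated use of p ×2
affine: ✗, repeated use of p ×2
relevant: ✓, none of h, r, g, p, f goes unused
unrestricted: ✓, simply typable at Int → Bool; W, C, E all held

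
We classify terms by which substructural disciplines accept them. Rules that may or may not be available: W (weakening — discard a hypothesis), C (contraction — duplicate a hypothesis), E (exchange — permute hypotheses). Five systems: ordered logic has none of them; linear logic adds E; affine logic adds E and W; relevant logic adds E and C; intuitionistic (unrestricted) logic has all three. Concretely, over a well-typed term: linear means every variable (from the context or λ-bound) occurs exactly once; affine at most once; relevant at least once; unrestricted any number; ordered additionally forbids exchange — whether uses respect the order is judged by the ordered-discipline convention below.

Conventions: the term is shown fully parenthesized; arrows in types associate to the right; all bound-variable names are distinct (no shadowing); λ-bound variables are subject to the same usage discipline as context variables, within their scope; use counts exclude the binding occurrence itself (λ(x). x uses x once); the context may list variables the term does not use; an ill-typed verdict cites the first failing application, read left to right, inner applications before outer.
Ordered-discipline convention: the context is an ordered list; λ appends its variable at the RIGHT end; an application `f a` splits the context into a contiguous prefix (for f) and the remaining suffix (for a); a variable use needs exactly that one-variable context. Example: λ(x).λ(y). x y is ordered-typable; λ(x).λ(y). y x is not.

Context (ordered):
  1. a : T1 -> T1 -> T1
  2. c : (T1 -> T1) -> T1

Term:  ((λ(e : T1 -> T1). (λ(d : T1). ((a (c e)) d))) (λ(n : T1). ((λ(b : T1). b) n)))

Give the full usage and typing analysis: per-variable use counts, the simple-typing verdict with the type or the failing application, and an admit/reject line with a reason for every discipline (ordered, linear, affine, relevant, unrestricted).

use counts: a: 1; c: 1; e [bound]: 1; d [bound]: 1; n [bound]: 1; b [bound]: 1
uses in reading order: a, c, e, d, b, n
typing: well-typed at T1 -> T1
ordered ✓ (a, c, e, d, n, b once each; derivable with no W/C/E)
linear ✓ (exactly-once usage across a, c, e, d, n, b)
affine ✓ (a, c, e, d, n, b: no repeats, contraction unneeded)
relevant ✓ (at least one use each (a, c, e, d, n, b))
unrestricted ✓ (simply typable at T1 -> T1; W, C, E all held)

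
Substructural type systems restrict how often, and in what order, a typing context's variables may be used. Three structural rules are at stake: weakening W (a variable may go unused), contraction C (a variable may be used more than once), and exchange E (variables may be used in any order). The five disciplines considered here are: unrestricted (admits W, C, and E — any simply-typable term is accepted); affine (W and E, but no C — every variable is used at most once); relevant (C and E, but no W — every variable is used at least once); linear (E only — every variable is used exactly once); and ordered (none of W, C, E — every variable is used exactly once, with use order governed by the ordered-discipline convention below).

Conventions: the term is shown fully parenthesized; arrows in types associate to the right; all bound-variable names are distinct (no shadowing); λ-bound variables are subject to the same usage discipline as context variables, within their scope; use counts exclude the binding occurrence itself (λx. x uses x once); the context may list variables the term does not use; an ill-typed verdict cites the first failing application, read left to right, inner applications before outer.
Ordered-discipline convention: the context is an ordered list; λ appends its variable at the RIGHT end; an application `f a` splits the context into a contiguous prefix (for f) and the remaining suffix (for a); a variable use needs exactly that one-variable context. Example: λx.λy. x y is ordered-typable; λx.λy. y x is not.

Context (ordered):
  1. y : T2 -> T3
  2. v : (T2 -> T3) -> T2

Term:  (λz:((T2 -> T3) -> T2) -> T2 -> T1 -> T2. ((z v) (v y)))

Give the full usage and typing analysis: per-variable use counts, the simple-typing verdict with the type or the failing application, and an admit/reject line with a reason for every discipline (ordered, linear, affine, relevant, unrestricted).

variable uses: y: 1; v: 2; z (bound): 1
order of uses: z, v, v, y
typing: ✓ — (((T2 -> T3) -> T2) -> T2 -> T1 -> T2) -> T1 -> T2
ordered: ✗ — repeated use of v ×2
linear: ✗ — repeated use of v ×2
affine: ✗ — repeated use of v ×2
relevant: ✓ — at least one use each (y, v, z)
unrestricted: ✓ — typability at (((T2 -> T3) -> T2) -> T2 -> T1 -> T2) -> T1 -> T2 is all that's needed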